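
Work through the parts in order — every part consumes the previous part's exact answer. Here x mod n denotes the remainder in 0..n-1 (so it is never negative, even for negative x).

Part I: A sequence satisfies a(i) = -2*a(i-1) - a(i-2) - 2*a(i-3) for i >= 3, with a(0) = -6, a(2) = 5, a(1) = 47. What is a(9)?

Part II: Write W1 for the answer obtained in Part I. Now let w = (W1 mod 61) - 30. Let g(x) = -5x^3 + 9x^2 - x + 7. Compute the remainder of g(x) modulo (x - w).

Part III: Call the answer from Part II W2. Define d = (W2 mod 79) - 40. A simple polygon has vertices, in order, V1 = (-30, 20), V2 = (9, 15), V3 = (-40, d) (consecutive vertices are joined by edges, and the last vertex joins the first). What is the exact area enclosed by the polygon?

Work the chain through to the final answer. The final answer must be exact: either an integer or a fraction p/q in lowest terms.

131

Part I: a(3) = -2*(5) - 1*(47) - 2*(-6) = -45; iterating: a(3)=-45, a(4)=-9, a(5)=53, a(6)=-7, a(7)=-21, a(8)=-57, a(9)=149; answer 149
Part II: W1 = 149; w = -3; remainder = value at the root: -5*(-3)^3 + 9*(-3)^2 - 1*(-3)^1 + 7 = (135) + (81) + (3) + (7) = 226; answer 226
Part III: W2 = 226; d = 28; cross terms: (-30*15 - 9*20)=-630, (9*28 - -40*15)=852, (-40*20 - -30*28)=40; twice the area = |262| = 262; area = 131; answer 131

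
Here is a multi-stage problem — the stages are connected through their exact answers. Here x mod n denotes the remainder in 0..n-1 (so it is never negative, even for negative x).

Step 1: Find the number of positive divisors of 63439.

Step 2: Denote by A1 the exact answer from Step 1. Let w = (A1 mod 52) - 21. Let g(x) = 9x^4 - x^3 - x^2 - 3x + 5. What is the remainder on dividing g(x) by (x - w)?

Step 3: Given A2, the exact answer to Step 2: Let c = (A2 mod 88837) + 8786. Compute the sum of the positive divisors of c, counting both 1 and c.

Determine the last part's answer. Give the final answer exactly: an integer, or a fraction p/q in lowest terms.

Step 1: 63439 is prime, so its only divisors are 1 and 63439; count = 2; answer 2
Step 2: A1 = 2; w = -19; remainder = value at the root: 9*(-19)^4 - 1*(-19)^3 - 1*(-19)^2 - 3*(-19)^1 + 5 = (1172889) + (6859) + (-361) + (57) + (5) = 1179449; answer 1179449
Step 3: A2 = 1179449; c = 33354; 33354 = 2 * 3^2 * 17 * 109; sigma = (1 + 2) * (1 + 3 + 9) * (1 + 17) * (1 + 109) = 3 * 13 * 18 * 110 = 77220; answer 77220

77220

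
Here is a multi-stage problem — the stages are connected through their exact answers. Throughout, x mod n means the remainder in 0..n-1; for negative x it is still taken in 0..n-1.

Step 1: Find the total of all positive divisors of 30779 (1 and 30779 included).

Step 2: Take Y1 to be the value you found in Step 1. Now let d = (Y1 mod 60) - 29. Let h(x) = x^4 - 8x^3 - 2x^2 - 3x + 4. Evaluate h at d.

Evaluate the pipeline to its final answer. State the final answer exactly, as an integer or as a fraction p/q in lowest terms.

1594

Step 1: 30779 = 7 * 4397; sigma = (1 + 7) * (1 + 4397) = 8 * 4398 = 35184; answer 35184
Step 2: Y1 = 35184; d = -5; 1*(-5)^4 - 8*(-5)^3 - 2*(-5)^2 - 3*(-5)^1 + 4 = (625) + (1000) + (-50) + (15) + (4) = 1594; answer 1594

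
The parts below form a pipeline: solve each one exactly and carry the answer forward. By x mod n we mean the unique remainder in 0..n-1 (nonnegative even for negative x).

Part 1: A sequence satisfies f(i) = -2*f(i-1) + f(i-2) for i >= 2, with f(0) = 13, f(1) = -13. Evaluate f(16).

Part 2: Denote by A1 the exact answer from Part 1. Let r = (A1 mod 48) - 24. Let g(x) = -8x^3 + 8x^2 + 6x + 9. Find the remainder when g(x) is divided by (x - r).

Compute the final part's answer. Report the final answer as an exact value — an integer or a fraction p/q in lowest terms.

Part 1: f(2) = -2*(-13) + 1*(13) = 39; iterating: f(2)=39, f(3)=-91, f(4)=221, f(5)=-533, f(6)=1287, f(7)=-3107, f(8)=7501, f(9)=-18109, f(10)=43719, f(11)=-105547, f(12)=254813, f(13)=-615173, f(14)=1485159, f(15)=-3585491, f(16)=8656141; answer 8656141
Part 2: A1 = 8656141; r = -11; remainder = value at the root: -8*(-11)^3 + 8*(-11)^2 + 6*(-11)^1 + 9 = (10648) + (968) + (-66) + (9) = 11559; answer 11559

11559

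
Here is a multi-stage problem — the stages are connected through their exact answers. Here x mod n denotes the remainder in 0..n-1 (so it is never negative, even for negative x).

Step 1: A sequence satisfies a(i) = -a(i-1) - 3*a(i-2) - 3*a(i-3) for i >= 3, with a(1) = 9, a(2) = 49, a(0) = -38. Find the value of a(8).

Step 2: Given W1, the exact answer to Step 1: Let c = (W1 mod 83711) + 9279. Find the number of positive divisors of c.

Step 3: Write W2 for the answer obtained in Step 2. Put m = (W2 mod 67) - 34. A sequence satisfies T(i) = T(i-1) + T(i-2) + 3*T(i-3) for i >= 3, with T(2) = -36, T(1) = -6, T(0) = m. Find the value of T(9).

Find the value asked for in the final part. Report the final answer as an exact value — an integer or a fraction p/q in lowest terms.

-6174

Step 1: a(3) = -1*(49) - 3*(9) - 3*(-38) = 38; iterating: a(3)=38, a(4)=-212, a(5)=-49, a(6)=571, a(7)=212, a(8)=-1778; answer -1778
Step 2: W1 = -1778; c = 91212; 91212 = 2^2 * 3 * 11 * 691; number of divisors = (2+1) * (1+1) * (1+1) * (1+1) = 24; answer 24
Step 3: W2 = 24; m = -10; T(3) = 1*(-36) + 1*(-6) + 3*(-10) = -72; iterating: T(3)=-72, T(4)=-126, T(5)=-306, T(6)=-648, T(7)=-1332, T(8)=-2898, T(9)=-6174; answer -6174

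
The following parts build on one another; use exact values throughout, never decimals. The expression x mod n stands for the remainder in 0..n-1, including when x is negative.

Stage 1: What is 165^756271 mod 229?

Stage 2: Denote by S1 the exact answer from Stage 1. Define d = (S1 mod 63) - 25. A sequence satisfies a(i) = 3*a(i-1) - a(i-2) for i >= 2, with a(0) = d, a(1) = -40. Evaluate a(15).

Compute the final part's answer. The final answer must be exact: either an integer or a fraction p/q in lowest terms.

Stage 1: squarings mod 229: 165^1=165, 165^2=203, 165^4=218, 165^8=121, 165^16=214, 165^32=225, 165^64=16, 165^128=27, 165^256=42, 165^512=161, 165^1024=44, 165^2048=104, 165^4096=53, 165^8192=61, 165^16384=57, 165^32768=43, 165^65536=17, 165^131072=60, 165^262144=165, 165^524288=203; 165^756271 = 165^1 * 165^2 * 165^4 * 165^8 * 165^32 * 165^512 * 165^2048 * 165^32768 * 165^65536 * 165^131072 * 165^524288 = 27 (mod 229); answer 27
Stage 2: S1 = 27; d = 2; a(2) = 3*(-40) - 1*(2) = -122; iterating: a(2)=-122, a(3)=-326, a(4)=-856, a(5)=-2242, a(6)=-5870, a(7)=-15368, a(8)=-40234, a(9)=-105334, a(10)=-275768, a(11)=-721970, a(12)=-1890142, a(13)=-4948456, a(14)=-12955226, a(15)=-33917222; answer -33917222

-33917222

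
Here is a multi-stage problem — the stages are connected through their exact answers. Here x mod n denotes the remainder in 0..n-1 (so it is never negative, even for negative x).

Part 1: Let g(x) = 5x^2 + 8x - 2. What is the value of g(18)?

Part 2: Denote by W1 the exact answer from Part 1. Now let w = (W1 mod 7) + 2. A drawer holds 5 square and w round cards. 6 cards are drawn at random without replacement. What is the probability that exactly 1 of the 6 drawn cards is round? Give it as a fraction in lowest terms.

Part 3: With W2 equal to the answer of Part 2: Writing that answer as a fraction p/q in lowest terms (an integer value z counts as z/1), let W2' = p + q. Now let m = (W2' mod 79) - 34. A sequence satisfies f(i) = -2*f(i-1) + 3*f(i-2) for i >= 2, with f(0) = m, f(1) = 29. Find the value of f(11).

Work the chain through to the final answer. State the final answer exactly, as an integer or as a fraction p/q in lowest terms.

398603

Part 1: 5*(18)^2 + 8*(18)^1 - 2 = (1620) + (144) + (-2) = 1762; answer 1762
Part 2: W1 = 1762; w = 7; total draws C(12,6) = 924; favorable C(7,1)*C(5,5) = 7; P = 1/132; answer 1/132
Part 3: W2 = 1/132; threaded value p + q = 133; m = 20; f(2) = -2*(29) + 3*(20) = 2; iterating: f(2)=2, f(3)=83, f(4)=-160, f(5)=569, f(6)=-1618, f(7)=4943, f(8)=-14740, f(9)=44309, f(10)=-132838, f(11)=398603; answer 398603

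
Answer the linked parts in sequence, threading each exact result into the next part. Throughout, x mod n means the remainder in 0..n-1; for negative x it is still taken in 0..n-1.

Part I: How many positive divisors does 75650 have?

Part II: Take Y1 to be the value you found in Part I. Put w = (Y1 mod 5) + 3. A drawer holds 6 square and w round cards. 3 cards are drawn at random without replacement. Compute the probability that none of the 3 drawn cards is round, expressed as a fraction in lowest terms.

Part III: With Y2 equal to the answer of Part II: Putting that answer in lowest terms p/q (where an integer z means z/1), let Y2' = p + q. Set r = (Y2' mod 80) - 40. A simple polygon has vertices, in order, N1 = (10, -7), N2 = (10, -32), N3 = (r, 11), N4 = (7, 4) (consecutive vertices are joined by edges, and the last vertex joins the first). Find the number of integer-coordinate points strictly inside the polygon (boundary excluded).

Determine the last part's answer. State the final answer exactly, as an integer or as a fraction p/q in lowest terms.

428

Part I: 75650 = 2 * 5^2 * 17 * 89; number of divisors = (1+1) * (2+1) * (1+1) * (1+1) = 24; answer 24
Part II: Y1 = 24; w = 7; total draws C(13,3) = 286; favorable C(6,3) = 20; P = 10/143; answer 10/143
Part III: Y2 = 10/143; threaded value p + q = 153; r = 33; cross terms: (10*-32 - 10*-7)=-250, (10*11 - 33*-32)=1166, (33*4 - 7*11)=55, (7*-7 - 10*4)=-89; twice the area = |882| = 882; area = 441; boundary points = 25 + 1 + 1 + 1 = 28; strictly interior points = area - boundary/2 + 1 = 428; answer 428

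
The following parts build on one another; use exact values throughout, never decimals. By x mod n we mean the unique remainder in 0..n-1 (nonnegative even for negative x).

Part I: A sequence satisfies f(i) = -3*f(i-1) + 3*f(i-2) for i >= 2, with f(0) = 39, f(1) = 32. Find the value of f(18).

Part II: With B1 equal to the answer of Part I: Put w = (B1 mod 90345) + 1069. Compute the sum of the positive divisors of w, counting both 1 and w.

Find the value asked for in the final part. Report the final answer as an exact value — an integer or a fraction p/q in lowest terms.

Part I: f(2) = -3*(32) + 3*(39) = 21; iterating: f(2)=21, f(3)=33, f(4)=-36, f(5)=207, f(6)=-729, f(7)=2808, f(8)=-10611, f(9)=40257, f(10)=-152604, f(11)=578583, f(12)=-2193561, f(13)=8316432, f(14)=-31529979, f(15)=119539233, f(16)=-453207636, f(17)=1718240607, f(18)=-6514344729; answer -6514344729
Part II: B1 = -6514344729; w = 72910; 72910 = 2 * 5 * 23 * 317; sigma = (1 + 2) * (1 + 5) * (1 + 23) * (1 + 317) = 3 * 6 * 24 * 318 = 137376; answer 137376

137376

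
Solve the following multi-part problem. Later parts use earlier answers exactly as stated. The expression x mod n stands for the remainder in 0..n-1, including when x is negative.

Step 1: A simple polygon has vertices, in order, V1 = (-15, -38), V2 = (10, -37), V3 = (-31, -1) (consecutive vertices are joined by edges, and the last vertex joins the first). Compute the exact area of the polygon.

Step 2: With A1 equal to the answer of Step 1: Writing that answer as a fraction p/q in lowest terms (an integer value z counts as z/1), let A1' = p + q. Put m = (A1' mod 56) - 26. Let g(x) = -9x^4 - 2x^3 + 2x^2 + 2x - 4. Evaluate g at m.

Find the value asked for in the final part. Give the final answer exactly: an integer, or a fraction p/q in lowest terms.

Step 1: cross terms: (-15*-37 - 10*-38)=935, (10*-1 - -31*-37)=-1157, (-31*-38 - -15*-1)=1163; twice the area = |941| = 941; area = 941/2; answer 941/2
Step 2: A1 = 941/2; threaded value p + q = 943; m = 21; -9*(21)^4 - 2*(21)^3 + 2*(21)^2 + 2*(21)^1 - 4 = (-1750329) + (-18522) + (882) + (42) + (-4) = -1767931; answer -1767931

-1767931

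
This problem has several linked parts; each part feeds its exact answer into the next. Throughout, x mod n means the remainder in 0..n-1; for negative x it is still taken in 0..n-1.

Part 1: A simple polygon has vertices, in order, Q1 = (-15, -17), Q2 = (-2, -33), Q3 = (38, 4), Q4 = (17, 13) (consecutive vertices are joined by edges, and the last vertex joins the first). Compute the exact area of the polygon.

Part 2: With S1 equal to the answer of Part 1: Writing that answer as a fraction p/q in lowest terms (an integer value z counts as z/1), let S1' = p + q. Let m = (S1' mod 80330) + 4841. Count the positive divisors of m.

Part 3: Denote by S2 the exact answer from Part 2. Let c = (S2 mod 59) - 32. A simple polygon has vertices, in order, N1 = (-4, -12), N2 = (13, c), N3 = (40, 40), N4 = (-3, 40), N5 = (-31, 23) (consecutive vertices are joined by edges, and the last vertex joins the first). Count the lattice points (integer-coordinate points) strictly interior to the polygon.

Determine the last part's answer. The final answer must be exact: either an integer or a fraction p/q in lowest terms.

Part 1: cross terms: (-15*-33 - -2*-17)=461, (-2*4 - 38*-33)=1246, (38*13 - 17*4)=426, (17*-17 - -15*13)=-94; twice the area = |2039| = 2039; area = 2039/2; answer 2039/2
Part 2: S1 = 2039/2; threaded value p + q = 2041; m = 6882; 6882 = 2 * 3 * 31 * 37; number of divisors = (1+1) * (1+1) * (1+1) * (1+1) = 16; answer 16
Part 3: S2 = 16; c = -16; cross terms: (-4*-16 - 13*-12)=220, (13*40 - 40*-16)=1160, (40*40 - -3*40)=1720, (-3*23 - -31*40)=1171, (-31*-12 - -4*23)=464; twice the area = |4735| = 4735; area = 4735/2; boundary points = 1 + 1 + 43 + 1 + 1 = 47; strictly interior points = area - boundary/2 + 1 = 2345; answer 2345

2345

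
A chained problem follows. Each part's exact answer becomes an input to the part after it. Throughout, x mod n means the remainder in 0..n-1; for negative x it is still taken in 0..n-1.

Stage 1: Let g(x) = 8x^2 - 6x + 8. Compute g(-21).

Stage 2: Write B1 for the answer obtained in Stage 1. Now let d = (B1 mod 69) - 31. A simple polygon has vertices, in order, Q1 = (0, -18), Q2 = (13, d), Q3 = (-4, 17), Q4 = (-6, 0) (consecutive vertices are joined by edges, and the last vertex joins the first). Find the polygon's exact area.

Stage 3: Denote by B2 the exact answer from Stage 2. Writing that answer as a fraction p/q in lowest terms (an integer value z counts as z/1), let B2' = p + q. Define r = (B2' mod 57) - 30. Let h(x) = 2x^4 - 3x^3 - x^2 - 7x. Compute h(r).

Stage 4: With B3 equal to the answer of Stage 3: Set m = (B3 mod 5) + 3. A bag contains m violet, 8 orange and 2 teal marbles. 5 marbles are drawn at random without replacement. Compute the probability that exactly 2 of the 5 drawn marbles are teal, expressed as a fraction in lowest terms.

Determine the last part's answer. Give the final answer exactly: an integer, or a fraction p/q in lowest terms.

Stage 1: 8*(-21)^2 - 6*(-21)^1 + 8 = (3528) + (126) + (8) = 3662; answer 3662
Stage 2: B1 = 3662; d = -26; cross terms: (0*-26 - 13*-18)=234, (13*17 - -4*-26)=117, (-4*0 - -6*17)=102, (-6*-18 - 0*0)=108; twice the area = |561| = 561; area = 561/2; answer 561/2
Stage 3: B2 = 561/2; threaded value p + q = 563; r = 20; 2*(20)^4 - 3*(20)^3 - 1*(20)^2 - 7*(20)^1 = (320000) + (-24000) + (-400) + (-140) = 295460; answer 295460
Stage 4: B3 = 295460; m = 3; total draws C(13,5) = 1287; favorable C(2,2)*C(11,3) = 165; P = 5/39; answer 5/39

5/39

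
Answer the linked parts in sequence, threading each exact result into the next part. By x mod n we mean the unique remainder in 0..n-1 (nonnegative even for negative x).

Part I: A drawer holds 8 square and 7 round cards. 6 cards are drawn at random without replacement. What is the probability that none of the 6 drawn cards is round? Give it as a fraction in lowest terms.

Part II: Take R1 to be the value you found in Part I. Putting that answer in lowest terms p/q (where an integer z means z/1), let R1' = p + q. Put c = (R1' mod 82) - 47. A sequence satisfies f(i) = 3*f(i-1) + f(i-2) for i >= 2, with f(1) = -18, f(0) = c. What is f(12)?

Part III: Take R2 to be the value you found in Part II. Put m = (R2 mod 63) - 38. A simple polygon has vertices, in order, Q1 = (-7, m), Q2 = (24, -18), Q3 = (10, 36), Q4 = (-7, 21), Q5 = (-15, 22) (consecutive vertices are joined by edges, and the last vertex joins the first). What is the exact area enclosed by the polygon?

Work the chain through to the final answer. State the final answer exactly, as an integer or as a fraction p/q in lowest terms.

1578

Part I: total draws C(15,6) = 5005; favorable C(8,6) = 28; P = 4/715; answer 4/715
Part II: R1 = 4/715; threaded value p + q = 719; c = 16; f(2) = 3*(-18) + 1*(16) = -38; iterating: f(2)=-38, f(3)=-132, f(4)=-434, f(5)=-1434, f(6)=-4736, f(7)=-15642, f(8)=-51662, f(9)=-170628, f(10)=-563546, f(11)=-1861266, f(12)=-6147344; answer -6147344
Part III: R2 = -6147344; m = -31; cross terms: (-7*-18 - 24*-31)=870, (24*36 - 10*-18)=1044, (10*21 - -7*36)=462, (-7*22 - -15*21)=161, (-15*-31 - -7*22)=619; twice the area = |3156| = 3156; area = 1578; answer 1578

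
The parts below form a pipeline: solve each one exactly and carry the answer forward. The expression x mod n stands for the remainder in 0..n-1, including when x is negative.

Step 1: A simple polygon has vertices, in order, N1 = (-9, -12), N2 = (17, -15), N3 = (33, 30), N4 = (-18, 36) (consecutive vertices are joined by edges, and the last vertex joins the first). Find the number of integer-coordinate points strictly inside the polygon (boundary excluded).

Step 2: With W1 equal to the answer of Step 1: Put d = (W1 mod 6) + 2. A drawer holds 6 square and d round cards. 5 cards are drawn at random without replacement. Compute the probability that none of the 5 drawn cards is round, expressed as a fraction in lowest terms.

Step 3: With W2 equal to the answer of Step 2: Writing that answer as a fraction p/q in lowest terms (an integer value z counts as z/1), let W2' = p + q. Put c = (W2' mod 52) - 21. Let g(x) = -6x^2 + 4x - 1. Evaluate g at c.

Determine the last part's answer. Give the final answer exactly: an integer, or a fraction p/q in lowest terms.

Step 1: cross terms: (-9*-15 - 17*-12)=339, (17*30 - 33*-15)=1005, (33*36 - -18*30)=1728, (-18*-12 - -9*36)=540; twice the area = |3612| = 3612; area = 1806; boundary points = 1 + 1 + 3 + 3 = 8; strictly interior points = area - boundary/2 + 1 = 1803; answer 1803
Step 2: W1 = 1803; d = 5; total draws C(11,5) = 462; favorable C(6,5) = 6; P = 1/77; answer 1/77
Step 3: W2 = 1/77; threaded value p + q = 78; c = 5; -6*(5)^2 + 4*(5)^1 - 1 = (-150) + (20) + (-1) = -131; answer -131

-131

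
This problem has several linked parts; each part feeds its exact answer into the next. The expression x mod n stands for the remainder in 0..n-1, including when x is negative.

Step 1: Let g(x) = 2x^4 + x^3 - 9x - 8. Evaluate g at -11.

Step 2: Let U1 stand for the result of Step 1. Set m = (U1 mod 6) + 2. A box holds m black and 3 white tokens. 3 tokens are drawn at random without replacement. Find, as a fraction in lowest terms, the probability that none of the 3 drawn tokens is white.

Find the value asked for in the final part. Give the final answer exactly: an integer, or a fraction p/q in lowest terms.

5/21

Step 1: 2*(-11)^4 + 1*(-11)^3 - 9*(-11)^1 - 8 = (29282) + (-1331) + (99) + (-8) = 28042; answer 28042
Step 2: U1 = 28042; m = 6; total draws C(9,3) = 84; favorable C(6,3) = 20; P = 5/21; answer 5/21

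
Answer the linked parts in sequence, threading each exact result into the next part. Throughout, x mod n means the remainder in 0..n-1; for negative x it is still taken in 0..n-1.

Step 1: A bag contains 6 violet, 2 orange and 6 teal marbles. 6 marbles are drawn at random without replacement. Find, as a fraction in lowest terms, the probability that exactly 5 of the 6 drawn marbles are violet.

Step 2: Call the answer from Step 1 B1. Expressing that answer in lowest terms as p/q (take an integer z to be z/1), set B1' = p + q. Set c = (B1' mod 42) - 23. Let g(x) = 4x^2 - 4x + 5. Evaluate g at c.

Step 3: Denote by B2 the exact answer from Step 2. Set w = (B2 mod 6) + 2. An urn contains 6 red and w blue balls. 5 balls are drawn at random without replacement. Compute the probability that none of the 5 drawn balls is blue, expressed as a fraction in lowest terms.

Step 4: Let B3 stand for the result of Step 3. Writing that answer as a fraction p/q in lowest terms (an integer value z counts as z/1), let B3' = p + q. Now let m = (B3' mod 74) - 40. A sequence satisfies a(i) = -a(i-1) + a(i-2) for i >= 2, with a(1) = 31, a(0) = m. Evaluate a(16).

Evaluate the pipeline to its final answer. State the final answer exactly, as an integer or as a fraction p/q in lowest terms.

Step 1: total draws C(14,6) = 3003; favorable C(6,5)*C(8,1) = 48; P = 16/1001; answer 16/1001
Step 2: B1 = 16/1001; threaded value p + q = 1017; c = -14; 4*(-14)^2 - 4*(-14)^1 + 5 = (784) + (56) + (5) = 845; answer 845
Step 3: B2 = 845; w = 7; total draws C(13,5) = 1287; favorable C(6,5) = 6; P = 2/429; answer 2/429
Step 4: B3 = 2/429; threaded value p + q = 431; m = 21; a(2) = -1*(31) + 1*(21) = -10; iterating: a(2)=-10, a(3)=41, a(4)=-51, a(5)=92, a(6)=-143, a(7)=235, a(8)=-378, a(9)=613, a(10)=-991, a(11)=1604, a(12)=-2595, a(13)=4199, a(14)=-6794, a(15)=10993, a(16)=-17787; answer -17787

-17787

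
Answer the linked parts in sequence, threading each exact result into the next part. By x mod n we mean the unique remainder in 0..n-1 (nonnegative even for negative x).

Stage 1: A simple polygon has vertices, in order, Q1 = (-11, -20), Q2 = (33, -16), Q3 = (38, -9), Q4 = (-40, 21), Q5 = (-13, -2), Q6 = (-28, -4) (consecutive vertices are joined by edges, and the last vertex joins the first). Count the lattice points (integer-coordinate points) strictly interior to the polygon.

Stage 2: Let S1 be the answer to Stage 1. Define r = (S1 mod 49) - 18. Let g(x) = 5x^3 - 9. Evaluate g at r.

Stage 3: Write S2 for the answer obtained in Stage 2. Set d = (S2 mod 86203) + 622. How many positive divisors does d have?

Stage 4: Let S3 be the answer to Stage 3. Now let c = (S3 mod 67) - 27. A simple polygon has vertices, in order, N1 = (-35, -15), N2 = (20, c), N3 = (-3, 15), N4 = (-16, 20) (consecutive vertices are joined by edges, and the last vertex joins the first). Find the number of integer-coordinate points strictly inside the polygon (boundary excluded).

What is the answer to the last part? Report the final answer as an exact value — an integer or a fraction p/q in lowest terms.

Stage 1: cross terms: (-11*-16 - 33*-20)=836, (33*-9 - 38*-16)=311, (38*21 - -40*-9)=438, (-40*-2 - -13*21)=353, (-13*-4 - -28*-2)=-4, (-28*-20 - -11*-4)=516; twice the area = |2450| = 2450; area = 1225; boundary points = 4 + 1 + 6 + 1 + 1 + 1 = 14; strictly interior points = area - boundary/2 + 1 = 1219; answer 1219
Stage 2: S1 = 1219; r = 25; 5*(25)^3 - 9 = (78125) + (-9) = 78116; answer 78116
Stage 3: S2 = 78116; d = 78738; 78738 = 2 * 3 * 11 * 1193; number of divisors = (1+1) * (1+1) * (1+1) * (1+1) = 16; answer 16
Stage 4: S3 = 16; c = -11; cross terms: (-35*-11 - 20*-15)=685, (20*15 - -3*-11)=267, (-3*20 - -16*15)=180, (-16*-15 - -35*20)=940; twice the area = |2072| = 2072; area = 1036; boundary points = 1 + 1 + 1 + 1 = 4; strictly interior points = area - boundary/2 + 1 = 1035; answer 1035

1035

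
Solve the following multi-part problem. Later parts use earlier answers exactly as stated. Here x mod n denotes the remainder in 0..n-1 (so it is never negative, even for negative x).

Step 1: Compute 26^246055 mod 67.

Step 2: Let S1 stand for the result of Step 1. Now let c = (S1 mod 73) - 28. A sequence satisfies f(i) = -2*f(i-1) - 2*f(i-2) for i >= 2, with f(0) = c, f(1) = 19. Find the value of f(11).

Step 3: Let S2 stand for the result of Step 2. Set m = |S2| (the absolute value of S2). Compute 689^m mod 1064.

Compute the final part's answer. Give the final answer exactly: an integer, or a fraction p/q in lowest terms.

9

Step 1: squarings mod 67: 26^1=26, 26^2=6, 26^4=36, 26^8=23, 26^16=60, 26^32=49, 26^64=56, 26^128=54, 26^256=35, 26^512=19, 26^1024=26, 26^2048=6, 26^4096=36, 26^8192=23, 26^16384=60, 26^32768=49, 26^65536=56, 26^131072=54; 26^246055 = 26^1 * 26^2 * 26^4 * 26^32 * 26^256 * 26^16384 * 26^32768 * 26^65536 * 26^131072 = 55 (mod 67); answer 55
Step 2: S1 = 55; c = 27; f(2) = -2*(19) - 2*(27) = -92; iterating: f(2)=-92, f(3)=146, f(4)=-108, f(5)=-76, f(6)=368, f(7)=-584, f(8)=432, f(9)=304, f(10)=-1472, f(11)=2336; answer 2336
Step 3: S2 = 2336; m = 2336; squarings mod 1064: 689^1=689, 689^2=177, 689^4=473, 689^8=289, 689^16=529, 689^32=9, 689^64=81, 689^128=177, 689^256=473, 689^512=289, 689^1024=529, 689^2048=9; 689^2336 = 689^32 * 689^256 * 689^2048 = 9 (mod 1064); answer 9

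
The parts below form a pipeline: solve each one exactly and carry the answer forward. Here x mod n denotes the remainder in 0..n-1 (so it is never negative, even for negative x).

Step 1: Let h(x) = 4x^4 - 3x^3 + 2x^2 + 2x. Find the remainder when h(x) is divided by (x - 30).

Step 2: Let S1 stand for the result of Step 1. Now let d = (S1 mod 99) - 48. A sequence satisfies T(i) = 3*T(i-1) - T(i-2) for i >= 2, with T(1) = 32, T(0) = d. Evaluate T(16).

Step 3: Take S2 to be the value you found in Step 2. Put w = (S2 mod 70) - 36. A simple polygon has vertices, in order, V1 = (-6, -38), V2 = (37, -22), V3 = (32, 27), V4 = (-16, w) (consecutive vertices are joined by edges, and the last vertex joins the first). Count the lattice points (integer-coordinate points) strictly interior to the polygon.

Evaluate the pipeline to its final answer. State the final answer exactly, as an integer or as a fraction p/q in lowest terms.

Step 1: remainder = value at the root: 4*(30)^4 - 3*(30)^3 + 2*(30)^2 + 2*(30)^1 = (3240000) + (-81000) + (1800) + (60) = 3160860; answer 3160860
Step 2: S1 = 3160860; d = 39; T(2) = 3*(32) - 1*(39) = 57; iterating: T(2)=57, T(3)=139, T(4)=360, T(5)=941, T(6)=2463, T(7)=6448, T(8)=16881, T(9)=44195, T(10)=115704, T(11)=302917, T(12)=793047, T(13)=2076224, T(14)=5435625, T(15)=14230651, T(16)=37256328; answer 37256328
Step 3: S2 = 37256328; w = -18; cross terms: (-6*-22 - 37*-38)=1538, (37*27 - 32*-22)=1703, (32*-18 - -16*27)=-144, (-16*-38 - -6*-18)=500; twice the area = |3597| = 3597; area = 3597/2; boundary points = 1 + 1 + 3 + 10 = 15; strictly interior points = area - boundary/2 + 1 = 1792; answer 1792

1792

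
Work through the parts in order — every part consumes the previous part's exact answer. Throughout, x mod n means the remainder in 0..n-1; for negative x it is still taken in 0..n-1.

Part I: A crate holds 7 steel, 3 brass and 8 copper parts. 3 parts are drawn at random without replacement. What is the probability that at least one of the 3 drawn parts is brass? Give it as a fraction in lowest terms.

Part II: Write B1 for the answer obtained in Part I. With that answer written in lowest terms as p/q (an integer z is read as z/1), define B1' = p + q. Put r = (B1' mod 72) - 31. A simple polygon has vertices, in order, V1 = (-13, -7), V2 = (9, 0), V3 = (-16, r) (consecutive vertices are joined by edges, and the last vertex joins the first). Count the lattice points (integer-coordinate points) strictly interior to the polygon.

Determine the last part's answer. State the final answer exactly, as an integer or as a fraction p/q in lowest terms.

21

Part I: total draws C(18,3) = 816; complement C(15,3) = 455; favorable 816 - 455 = 361; P = 361/816; answer 361/816
Part II: B1 = 361/816; threaded value p + q = 1177; r = -6; cross terms: (-13*0 - 9*-7)=63, (9*-6 - -16*0)=-54, (-16*-7 - -13*-6)=34; twice the area = |43| = 43; area = 43/2; boundary points = 1 + 1 + 1 = 3; strictly interior points = area - boundary/2 + 1 = 21; answer 21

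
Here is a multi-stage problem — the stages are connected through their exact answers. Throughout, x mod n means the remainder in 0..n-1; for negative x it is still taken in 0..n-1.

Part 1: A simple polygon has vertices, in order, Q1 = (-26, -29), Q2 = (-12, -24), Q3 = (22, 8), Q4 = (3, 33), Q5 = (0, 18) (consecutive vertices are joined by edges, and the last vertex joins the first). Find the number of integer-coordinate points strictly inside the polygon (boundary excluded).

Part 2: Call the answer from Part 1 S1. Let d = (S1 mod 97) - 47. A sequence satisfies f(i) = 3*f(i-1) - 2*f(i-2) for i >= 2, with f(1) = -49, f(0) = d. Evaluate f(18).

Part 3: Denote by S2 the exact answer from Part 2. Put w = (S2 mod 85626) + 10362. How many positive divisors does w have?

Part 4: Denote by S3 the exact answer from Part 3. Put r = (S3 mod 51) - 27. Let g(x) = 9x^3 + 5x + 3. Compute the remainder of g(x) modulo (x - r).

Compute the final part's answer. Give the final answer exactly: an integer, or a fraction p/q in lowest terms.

Part 1: cross terms: (-26*-24 - -12*-29)=276, (-12*8 - 22*-24)=432, (22*33 - 3*8)=702, (3*18 - 0*33)=54, (0*-29 - -26*18)=468; twice the area = |1932| = 1932; area = 966; boundary points = 1 + 2 + 1 + 3 + 1 = 8; strictly interior points = area - boundary/2 + 1 = 963; answer 963
Part 2: S1 = 963; d = 43; f(2) = 3*(-49) - 2*(43) = -233; iterating: f(2)=-233, f(3)=-601, f(4)=-1337, f(5)=-2809, f(6)=-5753, f(7)=-11641, f(8)=-23417, f(9)=-46969, f(10)=-94073, f(11)=-188281, f(12)=-376697, f(13)=-753529, f(14)=-1507193, f(15)=-3014521, f(16)=-6029177, f(17)=-12058489, f(18)=-24117113; answer -24117113
Part 3: S2 = -24117113; w = 39781; 39781 = 7 * 5683; number of divisors = (1+1) * (1+1) = 4; answer 4
Part 4: S3 = 4; r = -23; remainder = value at the root: 9*(-23)^3 + 5*(-23)^1 + 3 = (-109503) + (-115) + (3) = -109615; answer -109615

-109615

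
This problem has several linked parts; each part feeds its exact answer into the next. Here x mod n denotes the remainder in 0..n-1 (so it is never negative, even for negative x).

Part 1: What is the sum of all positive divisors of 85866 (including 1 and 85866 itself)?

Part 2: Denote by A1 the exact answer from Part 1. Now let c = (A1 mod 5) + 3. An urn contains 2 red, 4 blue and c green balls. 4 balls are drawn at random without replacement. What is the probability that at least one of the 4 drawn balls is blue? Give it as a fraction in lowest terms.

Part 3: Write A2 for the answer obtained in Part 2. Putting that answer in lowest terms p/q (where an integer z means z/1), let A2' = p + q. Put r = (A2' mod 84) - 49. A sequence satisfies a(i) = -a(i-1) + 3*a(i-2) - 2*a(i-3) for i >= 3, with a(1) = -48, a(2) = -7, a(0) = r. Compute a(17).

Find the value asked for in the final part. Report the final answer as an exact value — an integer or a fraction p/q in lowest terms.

Part 1: 85866 = 2 * 3 * 11 * 1301; sigma = (1 + 2) * (1 + 3) * (1 + 11) * (1 + 1301) = 3 * 4 * 12 * 1302 = 187488; answer 187488
Part 2: A1 = 187488; c = 6; total draws C(12,4) = 495; complement C(8,4) = 70; favorable 495 - 70 = 425; P = 85/99; answer 85/99
Part 3: A2 = 85/99; threaded value p + q = 184; r = -33; a(3) = -1*(-7) + 3*(-48) - 2*(-33) = -71; iterating: a(3)=-71, a(4)=146, a(5)=-345, a(6)=925, a(7)=-2252, a(8)=5717, a(9)=-14323, a(10)=35978, a(11)=-90381, a(12)=226961, a(13)=-570060, a(14)=1431705, a(15)=-3595807, a(16)=9031042, a(17)=-22681873; answer -22681873

-22681873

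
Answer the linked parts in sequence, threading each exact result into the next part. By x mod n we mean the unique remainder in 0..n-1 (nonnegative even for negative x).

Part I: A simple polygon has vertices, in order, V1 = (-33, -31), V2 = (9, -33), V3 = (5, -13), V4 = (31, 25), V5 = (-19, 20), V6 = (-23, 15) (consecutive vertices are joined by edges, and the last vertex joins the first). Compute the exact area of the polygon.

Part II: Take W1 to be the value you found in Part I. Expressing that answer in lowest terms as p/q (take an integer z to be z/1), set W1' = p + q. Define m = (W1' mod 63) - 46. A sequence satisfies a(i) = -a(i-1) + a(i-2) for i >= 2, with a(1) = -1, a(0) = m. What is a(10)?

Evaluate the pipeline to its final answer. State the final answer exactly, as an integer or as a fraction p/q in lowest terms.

-1271

Part I: cross terms: (-33*-33 - 9*-31)=1368, (9*-13 - 5*-33)=48, (5*25 - 31*-13)=528, (31*20 - -19*25)=1095, (-19*15 - -23*20)=175, (-23*-31 - -33*15)=1208; twice the area = |4422| = 4422; area = 2211; answer 2211
Part II: W1 = 2211; threaded value p + q = 2212; m = -39; a(2) = -1*(-1) + 1*(-39) = -38; iterating: a(2)=-38, a(3)=37, a(4)=-75, a(5)=112, a(6)=-187, a(7)=299, a(8)=-486, a(9)=785, a(10)=-1271; answer -1271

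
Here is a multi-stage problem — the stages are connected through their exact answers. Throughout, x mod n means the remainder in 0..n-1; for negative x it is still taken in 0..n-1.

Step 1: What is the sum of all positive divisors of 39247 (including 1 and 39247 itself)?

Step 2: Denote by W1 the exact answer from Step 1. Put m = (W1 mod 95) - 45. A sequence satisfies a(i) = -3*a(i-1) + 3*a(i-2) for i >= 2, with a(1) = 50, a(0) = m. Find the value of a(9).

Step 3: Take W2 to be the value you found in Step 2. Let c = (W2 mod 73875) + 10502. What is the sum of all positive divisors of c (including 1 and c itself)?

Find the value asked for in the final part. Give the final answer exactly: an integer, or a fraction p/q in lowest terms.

Step 1: 39247 = 13 * 3019; sigma = (1 + 13) * (1 + 3019) = 14 * 3020 = 42280; answer 42280
Step 2: W1 = 42280; m = -40; a(2) = -3*(50) + 3*(-40) = -270; iterating: a(2)=-270, a(3)=960, a(4)=-3690, a(5)=13950, a(6)=-52920, a(7)=200610, a(8)=-760590, a(9)=2883600; answer 2883600
Step 3: W2 = 2883600; c = 12977; 12977 = 19 * 683; sigma = (1 + 19) * (1 + 683) = 20 * 684 = 13680; answer 13680

13680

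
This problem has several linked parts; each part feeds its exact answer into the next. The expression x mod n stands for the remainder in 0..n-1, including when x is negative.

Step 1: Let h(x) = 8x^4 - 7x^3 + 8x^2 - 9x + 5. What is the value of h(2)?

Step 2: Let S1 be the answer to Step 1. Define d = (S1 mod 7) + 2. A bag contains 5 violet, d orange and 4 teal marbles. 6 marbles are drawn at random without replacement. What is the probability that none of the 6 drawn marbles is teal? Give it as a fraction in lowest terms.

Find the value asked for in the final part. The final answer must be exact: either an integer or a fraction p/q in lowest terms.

Step 1: 8*(2)^4 - 7*(2)^3 + 8*(2)^2 - 9*(2)^1 + 5 = (128) + (-56) + (32) + (-18) + (5) = 91; answer 91
Step 2: S1 = 91; d = 2; total draws C(11,6) = 462; favorable C(7,6) = 7; P = 1/66; answer 1/66

1/66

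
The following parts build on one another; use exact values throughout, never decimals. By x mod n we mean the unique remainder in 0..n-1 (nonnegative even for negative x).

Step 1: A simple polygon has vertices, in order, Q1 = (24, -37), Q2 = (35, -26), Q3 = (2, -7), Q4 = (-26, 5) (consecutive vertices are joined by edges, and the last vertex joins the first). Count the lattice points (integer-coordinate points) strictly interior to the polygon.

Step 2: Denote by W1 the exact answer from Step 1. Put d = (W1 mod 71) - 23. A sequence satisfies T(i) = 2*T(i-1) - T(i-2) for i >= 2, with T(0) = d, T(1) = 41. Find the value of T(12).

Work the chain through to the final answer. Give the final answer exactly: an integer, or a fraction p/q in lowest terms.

-14

Step 1: cross terms: (24*-26 - 35*-37)=671, (35*-7 - 2*-26)=-193, (2*5 - -26*-7)=-172, (-26*-37 - 24*5)=842; twice the area = |1148| = 1148; area = 574; boundary points = 11 + 1 + 4 + 2 = 18; strictly interior points = area - boundary/2 + 1 = 566; answer 566
Step 2: W1 = 566; d = 46; T(2) = 2*(41) - 1*(46) = 36; iterating: T(2)=36, T(3)=31, T(4)=26, T(5)=21, T(6)=16, T(7)=11, T(8)=6, T(9)=1, T(10)=-4, T(11)=-9, T(12)=-14; answer -14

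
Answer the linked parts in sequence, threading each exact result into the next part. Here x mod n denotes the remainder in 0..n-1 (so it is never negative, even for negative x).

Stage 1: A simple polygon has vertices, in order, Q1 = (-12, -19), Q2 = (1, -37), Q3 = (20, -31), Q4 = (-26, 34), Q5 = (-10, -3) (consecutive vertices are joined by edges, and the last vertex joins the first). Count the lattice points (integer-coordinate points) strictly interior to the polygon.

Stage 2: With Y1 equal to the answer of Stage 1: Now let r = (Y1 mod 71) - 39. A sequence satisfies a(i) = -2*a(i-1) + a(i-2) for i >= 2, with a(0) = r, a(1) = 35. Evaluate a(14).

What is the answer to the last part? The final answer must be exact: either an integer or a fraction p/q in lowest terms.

-3262363

Stage 1: cross terms: (-12*-37 - 1*-19)=463, (1*-31 - 20*-37)=709, (20*34 - -26*-31)=-126, (-26*-3 - -10*34)=418, (-10*-19 - -12*-3)=154; twice the area = |1618| = 1618; area = 809; boundary points = 1 + 1 + 1 + 1 + 2 = 6; strictly interior points = area - boundary/2 + 1 = 807; answer 807
Stage 2: Y1 = 807; r = -13; a(2) = -2*(35) + 1*(-13) = -83; iterating: a(2)=-83, a(3)=201, a(4)=-485, a(5)=1171, a(6)=-2827, a(7)=6825, a(8)=-16477, a(9)=39779, a(10)=-96035, a(11)=231849, a(12)=-559733, a(13)=1351315, a(14)=-3262363; answer -3262363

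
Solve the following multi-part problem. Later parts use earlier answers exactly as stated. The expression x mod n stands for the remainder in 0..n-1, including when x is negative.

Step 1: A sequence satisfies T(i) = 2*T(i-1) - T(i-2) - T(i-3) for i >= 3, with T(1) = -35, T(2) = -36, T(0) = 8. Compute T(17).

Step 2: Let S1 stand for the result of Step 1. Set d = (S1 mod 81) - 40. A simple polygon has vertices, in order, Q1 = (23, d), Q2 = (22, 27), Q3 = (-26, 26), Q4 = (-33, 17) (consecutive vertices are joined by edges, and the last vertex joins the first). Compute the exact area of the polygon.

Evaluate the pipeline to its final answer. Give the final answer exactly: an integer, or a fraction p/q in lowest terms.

Step 1: T(3) = 2*(-36) - 1*(-35) - 1*(8) = -45; iterating: T(3)=-45, T(4)=-19, T(5)=43, T(6)=150, T(7)=276, T(8)=359, T(9)=292, T(10)=-51, T(11)=-753, T(12)=-1747, T(13)=-2690, T(14)=-2880, T(15)=-1323, T(16)=2924, T(17)=10051; answer 10051
Step 2: S1 = 10051; d = -33; cross terms: (23*27 - 22*-33)=1347, (22*26 - -26*27)=1274, (-26*17 - -33*26)=416, (-33*-33 - 23*17)=698; twice the area = |3735| = 3735; area = 3735/2; answer 3735/2

3735/2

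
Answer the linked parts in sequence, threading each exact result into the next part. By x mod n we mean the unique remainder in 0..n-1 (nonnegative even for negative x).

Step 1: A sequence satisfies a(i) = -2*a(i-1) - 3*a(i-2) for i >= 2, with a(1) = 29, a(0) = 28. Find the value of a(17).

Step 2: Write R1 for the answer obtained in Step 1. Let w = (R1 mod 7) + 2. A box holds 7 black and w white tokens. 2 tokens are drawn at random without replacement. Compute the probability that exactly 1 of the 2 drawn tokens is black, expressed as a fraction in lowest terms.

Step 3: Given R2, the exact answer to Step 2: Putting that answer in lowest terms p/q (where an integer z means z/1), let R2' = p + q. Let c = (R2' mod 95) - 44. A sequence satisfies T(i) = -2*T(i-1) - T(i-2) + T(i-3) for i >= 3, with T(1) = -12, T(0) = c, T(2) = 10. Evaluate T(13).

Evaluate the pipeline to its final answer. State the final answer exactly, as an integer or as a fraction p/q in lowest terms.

-399

Step 1: a(2) = -2*(29) - 3*(28) = -142; iterating: a(2)=-142, a(3)=197, a(4)=32, a(5)=-655, a(6)=1214, a(7)=-463, a(8)=-2716, a(9)=6821, a(10)=-5494, a(11)=-9475, a(12)=35432, a(13)=-42439, a(14)=-21418, a(15)=170153, a(16)=-276052, a(17)=41645; answer 41645
Step 2: R1 = 41645; w = 4; total draws C(11,2) = 55; favorable C(7,1)*C(4,1) = 28; P = 28/55; answer 28/55
Step 3: R2 = 28/55; threaded value p + q = 83; c = 39; T(3) = -2*(10) - 1*(-12) + 1*(39) = 31; iterating: T(3)=31, T(4)=-84, T(5)=147, T(6)=-179, T(7)=127, T(8)=72, T(9)=-450, T(10)=955, T(11)=-1388, T(12)=1371, T(13)=-399; answer -399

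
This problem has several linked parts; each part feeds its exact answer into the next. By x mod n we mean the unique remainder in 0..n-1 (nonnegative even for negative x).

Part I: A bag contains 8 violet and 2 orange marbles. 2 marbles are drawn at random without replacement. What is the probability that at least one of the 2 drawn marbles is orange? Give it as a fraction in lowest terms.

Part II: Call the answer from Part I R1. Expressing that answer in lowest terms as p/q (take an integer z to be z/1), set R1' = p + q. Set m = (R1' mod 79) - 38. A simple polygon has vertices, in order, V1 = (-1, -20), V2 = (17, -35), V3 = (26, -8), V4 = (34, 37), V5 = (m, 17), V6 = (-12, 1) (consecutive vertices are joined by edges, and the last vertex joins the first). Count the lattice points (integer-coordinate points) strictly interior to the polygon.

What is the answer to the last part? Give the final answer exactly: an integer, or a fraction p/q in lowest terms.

1258

Part I: total draws C(10,2) = 45; complement C(8,2) = 28; favorable 45 - 28 = 17; P = 17/45; answer 17/45
Part II: R1 = 17/45; threaded value p + q = 62; m = 24; cross terms: (-1*-35 - 17*-20)=375, (17*-8 - 26*-35)=774, (26*37 - 34*-8)=1234, (34*17 - 24*37)=-310, (24*1 - -12*17)=228, (-12*-20 - -1*1)=241; twice the area = |2542| = 2542; area = 1271; boundary points = 3 + 9 + 1 + 10 + 4 + 1 = 28; strictly interior points = area - boundary/2 + 1 = 1258; answer 1258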